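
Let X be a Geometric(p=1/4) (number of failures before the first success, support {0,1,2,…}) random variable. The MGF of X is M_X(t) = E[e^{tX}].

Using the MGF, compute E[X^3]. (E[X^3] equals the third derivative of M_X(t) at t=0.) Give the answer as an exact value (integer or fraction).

E[X^3] = M^(3)(0) = 219

M_X(t) = 1/(4*(1 - 3*e^(t)/4))
M^(3)(t) = (27*e^(3*t) + 144*e^(2*t) + 48*e^(t))/(81*e^(4*t) - 432*e^(3*t) + 864*e^(2*t) - 768*e^(t) + 256)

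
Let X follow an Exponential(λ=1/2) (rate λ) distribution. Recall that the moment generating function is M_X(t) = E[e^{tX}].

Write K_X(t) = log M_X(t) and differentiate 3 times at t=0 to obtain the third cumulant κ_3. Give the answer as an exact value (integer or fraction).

M_X(t) = 1/(2*(1/2 - t))
K_X(t) = log M_X(t) = -log(1/2 - t) - log(2)
K^(3)(t) = -16/(8*t^3 - 12*t^2 + 6*t - 1)

κ_3 = K^(3)(0) = 16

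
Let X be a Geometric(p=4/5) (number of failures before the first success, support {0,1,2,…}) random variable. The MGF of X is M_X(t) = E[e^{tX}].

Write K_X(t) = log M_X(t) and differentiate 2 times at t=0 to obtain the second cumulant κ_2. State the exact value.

M_X(t) = 4/(5*(1 - e^(t)/5))
K_X(t) = log M_X(t) = -log(1 - e^(t)/5) - log(5) + 2*log(2)
K^(2)(t) = 5*e^(t)/(e^(2*t) - 10*e^(t) + 25)

κ_2 = K^(2)(0) = 5/16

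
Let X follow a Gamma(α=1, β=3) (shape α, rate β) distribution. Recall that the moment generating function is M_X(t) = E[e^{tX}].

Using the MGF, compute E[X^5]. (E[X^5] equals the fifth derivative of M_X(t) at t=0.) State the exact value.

M_X(t) = 3/(3 - t)
M′(t) = 3/(t^2 - 6*t + 9)
M′′(t) = -6/(t^3 - 9*t^2 + 27*t - 27)
M′′′(t) = 18/(t^4 - 12*t^3 + 54*t^2 - 108*t + 81)
M′′′′(t) = -72/(t^5 - 15*t^4 + 90*t^3 - 270*t^2 + 405*t - 243)
M′′′′′(t) = 360/(t^6 - 18*t^5 + 135*t^4 - 540*t^3 + 1215*t^2 - 1458*t + 729)

E[X^5] = M′′′′′(0) = 40/81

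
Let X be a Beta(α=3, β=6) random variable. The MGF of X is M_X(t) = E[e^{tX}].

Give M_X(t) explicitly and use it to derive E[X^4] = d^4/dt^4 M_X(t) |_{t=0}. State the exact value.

M_X(t) = ₁F₁(3; 9; t)
M^(4)(t) = ₁F₁(7; 13; t)/33

E[X^4] = M^(4)(0) = 1/33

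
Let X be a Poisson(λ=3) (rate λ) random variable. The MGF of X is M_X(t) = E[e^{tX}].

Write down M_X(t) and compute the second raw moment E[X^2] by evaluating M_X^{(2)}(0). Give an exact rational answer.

E[X^2] = D^2[M](0) = 12

M_X(t) = e^(3*e^(t) - 3)
D^2[M](t) = (9*e^(2*t)*e^(3*e^(t)) + 3*e^(t)*e^(3*e^(t)))*e^(-3)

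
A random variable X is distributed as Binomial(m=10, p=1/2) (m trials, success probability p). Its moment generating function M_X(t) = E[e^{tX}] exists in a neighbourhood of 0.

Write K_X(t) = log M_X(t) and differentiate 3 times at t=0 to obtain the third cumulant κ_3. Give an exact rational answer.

M_X(t) = (e^(t)/2 + 1/2)^10
K_X(t) = log M_X(t) = 10*log(e^(t)/2 + 1/2)
K′(t) = 10*e^(t)/(e^(t) + 1)
K′′(t) = 10*e^(t)/(e^(2*t) + 2*e^(t) + 1)
K′′′(t) = (-10*e^(2*t) + 10*e^(t))/(e^(3*t) + 3*e^(2*t) + 3*e^(t) + 1)

κ_3 = K′′′(0) = 0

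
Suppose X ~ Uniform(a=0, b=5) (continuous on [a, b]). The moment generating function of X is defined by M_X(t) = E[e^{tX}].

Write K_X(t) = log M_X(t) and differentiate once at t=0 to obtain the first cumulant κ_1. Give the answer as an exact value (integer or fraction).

κ_1 = dK/dt |_{t=0} = 5/2

M_X(t) = (e^(5*t) - 1)/(5*t)
K_X(t) = log M_X(t) = -log(t) + log(e^(5*t) - 1) - log(5)
dK/dt = (5*t*e^(5*t) - e^(5*t) + 1)/(t*e^(5*t) - t)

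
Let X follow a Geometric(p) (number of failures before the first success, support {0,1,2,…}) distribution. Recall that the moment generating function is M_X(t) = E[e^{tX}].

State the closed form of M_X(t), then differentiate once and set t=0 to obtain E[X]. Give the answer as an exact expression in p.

E[X] = M^(1)(0) = (1 - p)/p

M_X(t) = p/(-(1 - p)*e^(t) + 1)
M^(1)(t) = (-p^2*e^(t) + p*e^(t))/(p^2*e^(2*t) - 2*p*e^(2*t) + 2*p*e^(t) + e^(2*t) - 2*e^(t) + 1)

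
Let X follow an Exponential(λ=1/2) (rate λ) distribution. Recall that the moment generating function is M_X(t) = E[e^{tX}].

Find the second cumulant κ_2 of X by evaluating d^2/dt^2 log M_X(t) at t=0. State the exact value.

κ_2 = K′′(0) = 4

M_X(t) = 1/(2*(1/2 - t))
K_X(t) = log M_X(t) = -log(1/2 - t) - log(2)
K′(t) = -2/(2*t - 1)
K′′(t) = 4/(4*t^2 - 4*t + 1)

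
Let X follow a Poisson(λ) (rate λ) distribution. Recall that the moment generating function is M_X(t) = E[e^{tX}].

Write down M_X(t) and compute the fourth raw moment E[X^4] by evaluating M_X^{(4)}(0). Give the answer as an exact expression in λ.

E[X^4] = M′′′′(0) = λ*(λ^3 + 6*λ^2 + 7*λ + 1)

M_X(t) = e^(λ*(e^(t) - 1))
M′(t) = λ*e^(-λ)*e^(t)*e^(λ*e^(t))
M′′(t) = (λ^2*e^(2*t)*e^(λ*e^(t)) + λ*e^(t)*e^(λ*e^(t)))*e^(-λ)
M′′′(t) = (λ^3*e^(3*t)*e^(λ*e^(t)) + 3*λ^2*e^(2*t)*e^(λ*e^(t)) + λ*e^(t)*e^(λ*e^(t)))*e^(-λ)
M′′′′(t) = (λ^4*e^(4*t)*e^(λ*e^(t)) + 6*λ^3*e^(3*t)*e^(λ*e^(t)) + 7*λ^2*e^(2*t)*e^(λ*e^(t)) + λ*e^(t)*e^(λ*e^(t)))*e^(-λ)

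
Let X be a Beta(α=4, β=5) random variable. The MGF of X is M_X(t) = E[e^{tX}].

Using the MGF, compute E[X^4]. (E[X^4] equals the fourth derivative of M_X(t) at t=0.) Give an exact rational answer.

M_X(t) = ₁F₁(4; 9; t)
M^(4)(t) = 7*₁F₁(8; 13; t)/99

E[X^4] = M^(4)(0) = 7/99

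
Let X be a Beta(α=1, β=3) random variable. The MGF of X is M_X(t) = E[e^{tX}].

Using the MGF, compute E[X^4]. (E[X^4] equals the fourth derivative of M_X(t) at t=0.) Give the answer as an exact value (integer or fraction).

E[X^4] = D^4[M](0) = 1/35

M_X(t) = ₁F₁(1; 4; t)
D^4[M](t) = ₁F₁(5; 8; t)/35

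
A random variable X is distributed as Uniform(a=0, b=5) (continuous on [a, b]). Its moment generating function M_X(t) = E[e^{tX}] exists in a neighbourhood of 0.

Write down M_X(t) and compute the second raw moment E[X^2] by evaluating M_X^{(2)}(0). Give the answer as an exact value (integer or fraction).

E[X^2] = M′′(0) = 25/3

M_X(t) = (e^(5*t) - 1)/(5*t)
M′(t) = (5*t*e^(5*t) - e^(5*t) + 1)/(5*t^2)
M′′(t) = (25*t^2*e^(5*t) - 10*t*e^(5*t) + 2*e^(5*t) - 2)/(5*t^3)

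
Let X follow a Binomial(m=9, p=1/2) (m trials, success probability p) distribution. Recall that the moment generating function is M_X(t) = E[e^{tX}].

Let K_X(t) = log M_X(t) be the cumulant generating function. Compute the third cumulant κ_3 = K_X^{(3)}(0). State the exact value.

κ_3 = D^3[K](0) = 0

M_X(t) = (e^(t)/2 + 1/2)^9
K_X(t) = log M_X(t) = 9*log(e^(t)/2 + 1/2)
D^3[K](t) = (-9*e^(2*t) + 9*e^(t))/(e^(3*t) + 3*e^(2*t) + 3*e^(t) + 1)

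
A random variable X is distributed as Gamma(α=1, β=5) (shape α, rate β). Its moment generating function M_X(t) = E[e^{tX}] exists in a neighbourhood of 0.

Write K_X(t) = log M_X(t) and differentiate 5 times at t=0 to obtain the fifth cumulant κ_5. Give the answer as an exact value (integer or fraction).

κ_5 = K′′′′′(0) = 24/3125

M_X(t) = 5/(5 - t)
K_X(t) = log M_X(t) = -log(5 - t) + log(5)
K′(t) = -1/(t - 5)
K′′(t) = 1/(t^2 - 10*t + 25)
K′′′(t) = -2/(t^3 - 15*t^2 + 75*t - 125)
K′′′′(t) = 6/(t^4 - 20*t^3 + 150*t^2 - 500*t + 625)
K′′′′′(t) = -24/(t^5 - 25*t^4 + 250*t^3 - 1250*t^2 + 3125*t - 3125)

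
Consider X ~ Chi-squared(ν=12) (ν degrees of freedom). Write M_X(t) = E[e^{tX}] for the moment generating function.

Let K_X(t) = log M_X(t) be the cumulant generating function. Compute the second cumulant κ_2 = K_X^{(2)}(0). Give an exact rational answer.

M_X(t) = (1 - 2*t)^(-6)
K_X(t) = log M_X(t) = -6*log(1 - 2*t)
K′(t) = -12/(2*t - 1)
K′′(t) = 24/(4*t^2 - 4*t + 1)

κ_2 = K′′(0) = 24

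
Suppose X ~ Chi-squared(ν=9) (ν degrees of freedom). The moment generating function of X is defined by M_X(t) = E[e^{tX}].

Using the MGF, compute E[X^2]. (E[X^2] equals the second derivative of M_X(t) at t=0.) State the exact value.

M_X(t) = (1 - 2*t)^(-9/2)
M′(t) = -9/(32*t^5*√(1 - 2*t) - 80*t^4*√(1 - 2*t) + 80*t^3*√(1 - 2*t) - 40*t^2*√(1 - 2*t) + 10*t*√(1 - 2*t) - √(1 - 2*t))
M′′(t) = 99/(64*t^6*√(1 - 2*t) - 192*t^5*√(1 - 2*t) + 240*t^4*√(1 - 2*t) - 160*t^3*√(1 - 2*t) + 60*t^2*√(1 - 2*t) - 12*t*√(1 - 2*t) + √(1 - 2*t))

E[X^2] = M′′(0) = 99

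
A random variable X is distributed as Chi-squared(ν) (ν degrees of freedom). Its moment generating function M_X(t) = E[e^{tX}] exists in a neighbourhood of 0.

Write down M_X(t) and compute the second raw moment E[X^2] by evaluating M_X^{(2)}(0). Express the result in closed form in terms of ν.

M_X(t) = (1 - 2*t)^(-ν/2)
D^2[M](t) = (ν^2 + 2*ν)/(4*t^2*(1 - 2*t)^(ν/2) - 4*t*(1 - 2*t)^(ν/2) + (1 - 2*t)^(ν/2))

E[X^2] = D^2[M](0) = ν*(ν + 2)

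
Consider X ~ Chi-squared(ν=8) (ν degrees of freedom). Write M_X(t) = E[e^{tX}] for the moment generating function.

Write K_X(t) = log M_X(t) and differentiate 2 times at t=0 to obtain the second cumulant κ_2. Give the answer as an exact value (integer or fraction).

κ_2 = K^(2)(0) = 16

M_X(t) = (1 - 2*t)^(-4)
K_X(t) = log M_X(t) = -4*log(1 - 2*t)
K^(2)(t) = 16/(4*t^2 - 4*t + 1)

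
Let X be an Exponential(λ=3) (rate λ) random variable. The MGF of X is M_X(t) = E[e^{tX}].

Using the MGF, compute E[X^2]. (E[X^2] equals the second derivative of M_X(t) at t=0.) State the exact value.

M_X(t) = 3/(3 - t)
M^(2)(t) = -6/(t^3 - 9*t^2 + 27*t - 27)

E[X^2] = M^(2)(0) = 2/9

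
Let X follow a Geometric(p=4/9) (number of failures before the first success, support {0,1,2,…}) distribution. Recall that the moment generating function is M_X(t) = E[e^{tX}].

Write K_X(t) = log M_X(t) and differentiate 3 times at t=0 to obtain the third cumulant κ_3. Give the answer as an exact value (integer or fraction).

M_X(t) = 4/(9*(1 - 5*e^(t)/9))
K_X(t) = log M_X(t) = -log(1 - 5*e^(t)/9) - 2*log(3) + 2*log(2)
K^(3)(t) = (-225*e^(2*t) - 405*e^(t))/(125*e^(3*t) - 675*e^(2*t) + 1215*e^(t) - 729)

κ_3 = K^(3)(0) = 315/32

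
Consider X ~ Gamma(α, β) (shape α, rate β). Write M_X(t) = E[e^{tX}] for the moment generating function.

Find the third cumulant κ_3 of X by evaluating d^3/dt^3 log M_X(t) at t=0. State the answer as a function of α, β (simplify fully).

κ_3 = K′′′(0) = 2*α/β^3

M_X(t) = (β/(β - t))^α
K_X(t) = log M_X(t) = α*(log(β) - log(β - t))
K′(t) = -α/(-β + t)
K′′(t) = α/(β^2 - 2*β*t + t^2)
K′′′(t) = -2*α/(-β^3 + 3*β^2*t - 3*β*t^2 + t^3)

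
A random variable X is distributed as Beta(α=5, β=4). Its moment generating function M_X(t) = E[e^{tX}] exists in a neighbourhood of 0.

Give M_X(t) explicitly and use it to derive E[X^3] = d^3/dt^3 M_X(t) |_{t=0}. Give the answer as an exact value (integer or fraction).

E[X^3] = d^3M/dt^3 |_{t=0} = 7/33

M_X(t) = ₁F₁(5; 9; t)
dM/dt = 5*₁F₁(6; 10; t)/9
d^2M/dt^2 = ₁F₁(7; 11; t)/3
d^3M/dt^3 = 7*₁F₁(8; 12; t)/33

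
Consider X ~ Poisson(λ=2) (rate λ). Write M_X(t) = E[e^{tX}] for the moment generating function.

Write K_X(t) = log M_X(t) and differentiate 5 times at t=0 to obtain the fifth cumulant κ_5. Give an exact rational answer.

κ_5 = K′′′′′(0) = 2

M_X(t) = e^(2*e^(t) - 2)
K_X(t) = log M_X(t) = 2*e^(t) - 2
K′(t) = 2*e^(t)
K′′(t) = 2*e^(t)
K′′′(t) = 2*e^(t)
K′′′′(t) = 2*e^(t)
K′′′′′(t) = 2*e^(t)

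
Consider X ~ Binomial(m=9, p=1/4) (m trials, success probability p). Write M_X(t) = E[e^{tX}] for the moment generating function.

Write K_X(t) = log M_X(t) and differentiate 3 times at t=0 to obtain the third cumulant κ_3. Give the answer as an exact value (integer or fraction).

M_X(t) = (e^(t)/4 + 3/4)^9
K_X(t) = log M_X(t) = 9*log(e^(t)/4 + 3/4)
K^(3)(t) = (-27*e^(2*t) + 81*e^(t))/(e^(3*t) + 9*e^(2*t) + 27*e^(t) + 27)

κ_3 = K^(3)(0) = 27/32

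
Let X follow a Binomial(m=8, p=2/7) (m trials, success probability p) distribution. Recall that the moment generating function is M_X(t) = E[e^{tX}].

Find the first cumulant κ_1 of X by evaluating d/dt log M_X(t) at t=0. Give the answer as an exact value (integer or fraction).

κ_1 = K′(0) = 16/7

M_X(t) = (2*e^(t)/7 + 5/7)^8
K_X(t) = log M_X(t) = 8*log(2*e^(t)/7 + 5/7)
K′(t) = 16*e^(t)/(2*e^(t) + 5)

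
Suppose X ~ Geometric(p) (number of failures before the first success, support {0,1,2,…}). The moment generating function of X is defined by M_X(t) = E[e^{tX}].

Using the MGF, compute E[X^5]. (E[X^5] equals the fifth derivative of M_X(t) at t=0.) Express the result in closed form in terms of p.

M_X(t) = p/(-(1 - p)*e^(t) + 1)

E[X^5] = M^(5)(0) = -1 + 31/p - 180/p^2 + 390/p^3 - 360/p^4 + 120/p^5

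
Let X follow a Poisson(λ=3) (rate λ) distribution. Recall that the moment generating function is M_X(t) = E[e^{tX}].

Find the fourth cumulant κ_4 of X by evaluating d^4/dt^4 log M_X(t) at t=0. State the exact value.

M_X(t) = e^(3*e^(t) - 3)
K_X(t) = log M_X(t) = 3*e^(t) - 3
K^(4)(t) = 3*e^(t)

κ_4 = K^(4)(0) = 3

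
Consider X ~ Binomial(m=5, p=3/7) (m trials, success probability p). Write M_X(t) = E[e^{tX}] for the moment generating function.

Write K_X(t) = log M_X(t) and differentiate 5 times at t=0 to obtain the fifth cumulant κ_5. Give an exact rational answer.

M_X(t) = (3*e^(t)/7 + 4/7)^5
K_X(t) = log M_X(t) = 5*log(3*e^(t)/7 + 4/7)
D^5[K](t) = (-1620*e^(4*t) + 23760*e^(3*t) - 31680*e^(2*t) + 3840*e^(t))/(243*e^(5*t) + 1620*e^(4*t) + 4320*e^(3*t) + 5760*e^(2*t) + 3840*e^(t) + 1024)

κ_5 = D^5[K](0) = -5700/16807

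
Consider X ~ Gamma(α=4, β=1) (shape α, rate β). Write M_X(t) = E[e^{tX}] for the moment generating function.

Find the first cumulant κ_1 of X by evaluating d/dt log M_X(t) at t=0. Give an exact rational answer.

κ_1 = K^(1)(0) = 4

M_X(t) = (1 - t)^(-4)
K_X(t) = log M_X(t) = -4*log(1 - t)
K^(1)(t) = -4/(t - 1)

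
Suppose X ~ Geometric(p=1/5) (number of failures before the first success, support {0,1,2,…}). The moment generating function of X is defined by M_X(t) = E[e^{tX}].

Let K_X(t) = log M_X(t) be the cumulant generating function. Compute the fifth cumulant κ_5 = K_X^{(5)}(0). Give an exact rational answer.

M_X(t) = 1/(5*(1 - 4*e^(t)/5))
K_X(t) = log M_X(t) = -log(1 - 4*e^(t)/5) - log(5)
D^5[K](t) = (-1280*e^(4*t) - 17600*e^(3*t) - 22000*e^(2*t) - 2500*e^(t))/(1024*e^(5*t) - 6400*e^(4*t) + 16000*e^(3*t) - 20000*e^(2*t) + 12500*e^(t) - 3125)

κ_5 = D^5[K](0) = 43380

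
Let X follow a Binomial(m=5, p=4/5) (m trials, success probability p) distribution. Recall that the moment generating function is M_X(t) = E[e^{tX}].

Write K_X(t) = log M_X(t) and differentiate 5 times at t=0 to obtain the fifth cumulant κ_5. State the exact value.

κ_5 = D^5[K](0) = 276/625

M_X(t) = (4*e^(t)/5 + 1/5)^5
K_X(t) = log M_X(t) = 5*log(4*e^(t)/5 + 1/5)
D^5[K](t) = (-1280*e^(4*t) + 3520*e^(3*t) - 880*e^(2*t) + 20*e^(t))/(1024*e^(5*t) + 1280*e^(4*t) + 640*e^(3*t) + 160*e^(2*t) + 20*e^(t) + 1)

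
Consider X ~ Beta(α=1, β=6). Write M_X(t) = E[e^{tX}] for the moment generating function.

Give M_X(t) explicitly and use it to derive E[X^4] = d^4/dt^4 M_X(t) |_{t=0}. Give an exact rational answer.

M_X(t) = ₁F₁(1; 7; t)
D^4[M](t) = ₁F₁(5; 11; t)/210

E[X^4] = D^4[M](0) = 1/210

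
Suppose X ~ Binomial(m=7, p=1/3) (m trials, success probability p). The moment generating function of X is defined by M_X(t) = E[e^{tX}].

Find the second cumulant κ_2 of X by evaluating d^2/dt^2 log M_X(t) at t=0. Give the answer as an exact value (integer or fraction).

M_X(t) = (e^(t)/3 + 2/3)^7
K_X(t) = log M_X(t) = 7*log(e^(t)/3 + 2/3)
dK/dt = 7*e^(t)/(e^(t) + 2)
d^2K/dt^2 = 14*e^(t)/(e^(2*t) + 4*e^(t) + 4)

κ_2 = d^2K/dt^2 |_{t=0} = 14/9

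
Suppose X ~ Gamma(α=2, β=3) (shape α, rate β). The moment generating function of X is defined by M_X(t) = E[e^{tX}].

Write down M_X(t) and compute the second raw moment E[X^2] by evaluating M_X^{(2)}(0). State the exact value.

M_X(t) = 9/(3 - t)^2
dM/dt = -18/(t^3 - 9*t^2 + 27*t - 27)
d^2M/dt^2 = 54/(t^4 - 12*t^3 + 54*t^2 - 108*t + 81)

E[X^2] = d^2M/dt^2 |_{t=0} = 2/3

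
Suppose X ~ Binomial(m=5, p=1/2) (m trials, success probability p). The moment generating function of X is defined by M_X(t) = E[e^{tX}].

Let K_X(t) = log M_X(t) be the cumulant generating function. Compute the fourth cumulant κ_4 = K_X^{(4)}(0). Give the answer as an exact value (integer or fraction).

M_X(t) = (e^(t)/2 + 1/2)^5
K_X(t) = log M_X(t) = 5*log(e^(t)/2 + 1/2)
K^(4)(t) = (5*e^(3*t) - 20*e^(2*t) + 5*e^(t))/(e^(4*t) + 4*e^(3*t) + 6*e^(2*t) + 4*e^(t) + 1)

κ_4 = K^(4)(0) = -5/8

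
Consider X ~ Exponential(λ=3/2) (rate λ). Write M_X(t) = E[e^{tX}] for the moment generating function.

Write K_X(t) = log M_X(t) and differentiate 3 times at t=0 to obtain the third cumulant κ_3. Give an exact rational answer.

M_X(t) = 3/(2*(3/2 - t))
K_X(t) = log M_X(t) = -log(3/2 - t) - log(2) + log(3)
dK/dt = -2/(2*t - 3)
d^2K/dt^2 = 4/(4*t^2 - 12*t + 9)
d^3K/dt^3 = -16/(8*t^3 - 36*t^2 + 54*t - 27)

κ_3 = d^3K/dt^3 |_{t=0} = 16/27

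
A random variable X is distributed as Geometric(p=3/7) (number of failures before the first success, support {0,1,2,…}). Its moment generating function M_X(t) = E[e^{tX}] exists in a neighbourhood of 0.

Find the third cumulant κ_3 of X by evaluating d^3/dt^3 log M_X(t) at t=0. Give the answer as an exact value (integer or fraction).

M_X(t) = 3/(7*(1 - 4*e^(t)/7))
K_X(t) = log M_X(t) = -log(1 - 4*e^(t)/7) - log(7) + log(3)
D^3[K](t) = (-112*e^(2*t) - 196*e^(t))/(64*e^(3*t) - 336*e^(2*t) + 588*e^(t) - 343)

κ_3 = D^3[K](0) = 308/27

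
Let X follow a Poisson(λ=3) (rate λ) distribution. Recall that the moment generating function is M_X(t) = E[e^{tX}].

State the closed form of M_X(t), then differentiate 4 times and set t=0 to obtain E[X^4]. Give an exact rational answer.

E[X^4] = d^4M/dt^4 |_{t=0} = 309

M_X(t) = e^(3*e^(t) - 3)
dM/dt = 3*e^(-3)*e^(t)*e^(3*e^(t))
d^2M/dt^2 = (9*e^(2*t)*e^(3*e^(t)) + 3*e^(t)*e^(3*e^(t)))*e^(-3)
d^3M/dt^3 = (27*e^(3*t)*e^(3*e^(t)) + 27*e^(2*t)*e^(3*e^(t)) + 3*e^(t)*e^(3*e^(t)))*e^(-3)
d^4M/dt^4 = (81*e^(4*t)*e^(3*e^(t)) + 162*e^(3*t)*e^(3*e^(t)) + 63*e^(2*t)*e^(3*e^(t)) + 3*e^(t)*e^(3*e^(t)))*e^(-3)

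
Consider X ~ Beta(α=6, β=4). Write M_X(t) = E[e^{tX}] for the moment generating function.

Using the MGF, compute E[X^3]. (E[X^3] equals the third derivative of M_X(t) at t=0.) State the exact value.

M_X(t) = ₁F₁(6; 10; t)
M^(3)(t) = 14*₁F₁(9; 13; t)/55

E[X^3] = M^(3)(0) = 14/55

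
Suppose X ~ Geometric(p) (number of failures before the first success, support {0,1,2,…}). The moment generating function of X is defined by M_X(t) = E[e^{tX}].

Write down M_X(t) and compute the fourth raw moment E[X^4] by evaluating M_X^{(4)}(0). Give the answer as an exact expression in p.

E[X^4] = M^(4)(0) = 1 - 15/p + 50/p^2 - 60/p^3 + 24/p^4

M_X(t) = p/(-(1 - p)*e^(t) + 1)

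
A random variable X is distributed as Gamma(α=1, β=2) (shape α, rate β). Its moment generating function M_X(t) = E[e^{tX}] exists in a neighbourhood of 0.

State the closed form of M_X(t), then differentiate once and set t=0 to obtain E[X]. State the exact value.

M_X(t) = 2/(2 - t)
D[M](t) = 2/(t^2 - 4*t + 4)

E[X] = D[M](0) = 1/2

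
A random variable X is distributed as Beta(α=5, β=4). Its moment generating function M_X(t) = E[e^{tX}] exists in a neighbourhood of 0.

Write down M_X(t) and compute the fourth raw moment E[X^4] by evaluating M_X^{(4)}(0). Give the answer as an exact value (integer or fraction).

M_X(t) = ₁F₁(5; 9; t)
D^4[M](t) = 14*₁F₁(9; 13; t)/99

E[X^4] = D^4[M](0) = 14/99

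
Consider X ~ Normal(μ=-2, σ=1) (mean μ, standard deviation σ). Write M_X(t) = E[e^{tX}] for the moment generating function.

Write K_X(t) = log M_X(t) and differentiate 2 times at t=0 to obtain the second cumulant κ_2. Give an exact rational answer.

κ_2 = K′′(0) = 1

M_X(t) = e^(t^2/2 - 2*t)
K_X(t) = log M_X(t) = t^2/2 - 2*t
K′(t) = t - 2
K′′(t) = 1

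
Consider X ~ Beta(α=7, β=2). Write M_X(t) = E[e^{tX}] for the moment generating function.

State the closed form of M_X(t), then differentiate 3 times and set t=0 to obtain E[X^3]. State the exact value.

E[X^3] = d^3M/dt^3 |_{t=0} = 28/55

M_X(t) = ₁F₁(7; 9; t)
dM/dt = 7*₁F₁(8; 10; t)/9
d^2M/dt^2 = 28*₁F₁(9; 11; t)/45
d^3M/dt^3 = 28*₁F₁(10; 12; t)/55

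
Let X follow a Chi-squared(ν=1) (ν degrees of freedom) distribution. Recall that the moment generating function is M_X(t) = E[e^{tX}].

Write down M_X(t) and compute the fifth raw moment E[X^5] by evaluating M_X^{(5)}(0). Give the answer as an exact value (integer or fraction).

M_X(t) = 1/√(1 - 2*t)
D^5[M](t) = -945/(32*t^5*√(1 - 2*t) - 80*t^4*√(1 - 2*t) + 80*t^3*√(1 - 2*t) - 40*t^2*√(1 - 2*t) + 10*t*√(1 - 2*t) - √(1 - 2*t))

E[X^5] = D^5[M](0) = 945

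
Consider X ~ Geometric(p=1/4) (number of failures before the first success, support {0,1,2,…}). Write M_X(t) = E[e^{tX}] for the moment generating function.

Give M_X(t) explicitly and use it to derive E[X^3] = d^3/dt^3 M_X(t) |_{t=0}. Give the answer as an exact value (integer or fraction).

E[X^3] = M′′′(0) = 219

M_X(t) = 1/(4*(1 - 3*e^(t)/4))
M′(t) = 3*e^(t)/(9*e^(2*t) - 24*e^(t) + 16)
M′′(t) = (-9*e^(2*t) - 12*e^(t))/(27*e^(3*t) - 108*e^(2*t) + 144*e^(t) - 64)
M′′′(t) = (27*e^(3*t) + 144*e^(2*t) + 48*e^(t))/(81*e^(4*t) - 432*e^(3*t) + 864*e^(2*t) - 768*e^(t) + 256)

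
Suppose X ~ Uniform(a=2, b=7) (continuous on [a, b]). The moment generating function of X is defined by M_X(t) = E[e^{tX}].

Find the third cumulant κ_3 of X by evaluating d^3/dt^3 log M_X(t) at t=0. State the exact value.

M_X(t) = (e^(7*t) - e^(2*t))/(5*t)
K_X(t) = log M_X(t) = -log(t) + log(e^(7*t) - e^(2*t)) - log(5)
K′(t) = (7*t*e^(5*t) - 2*t - e^(5*t) + 1)/(t*e^(5*t) - t)
K′′(t) = (-25*t^2*e^(5*t) + e^(10*t) - 2*e^(5*t) + 1)/(t^2*e^(10*t) - 2*t^2*e^(5*t) + t^2)
K′′′(t) = (125*t^3*e^(10*t) + 125*t^3*e^(5*t) - 2*e^(15*t) + 6*e^(10*t) - 6*e^(5*t) + 2)/(t^3*e^(15*t) - 3*t^3*e^(10*t) + 3*t^3*e^(5*t) - t^3)

κ_3 = K′′′(0) = 0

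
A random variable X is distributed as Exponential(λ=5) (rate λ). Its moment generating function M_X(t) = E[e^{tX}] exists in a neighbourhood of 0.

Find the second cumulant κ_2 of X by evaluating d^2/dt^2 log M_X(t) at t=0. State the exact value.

κ_2 = D^2[K](0) = 1/25

M_X(t) = 5/(5 - t)
K_X(t) = log M_X(t) = -log(5 - t) + log(5)
D^2[K](t) = 1/(t^2 - 10*t + 25)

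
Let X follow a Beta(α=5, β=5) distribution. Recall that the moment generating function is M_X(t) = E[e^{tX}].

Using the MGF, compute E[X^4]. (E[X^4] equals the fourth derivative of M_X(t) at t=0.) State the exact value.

M_X(t) = ₁F₁(5; 10; t)
dM/dt = ₁F₁(6; 11; t)/2
d^2M/dt^2 = 3*₁F₁(7; 12; t)/11
d^3M/dt^3 = 7*₁F₁(8; 13; t)/44
d^4M/dt^4 = 14*₁F₁(9; 14; t)/143

E[X^4] = d^4M/dt^4 |_{t=0} = 14/143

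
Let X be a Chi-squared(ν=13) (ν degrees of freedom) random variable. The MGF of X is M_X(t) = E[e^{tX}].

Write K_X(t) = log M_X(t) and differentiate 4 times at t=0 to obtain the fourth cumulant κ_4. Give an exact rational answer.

M_X(t) = (1 - 2*t)^(-13/2)
K_X(t) = log M_X(t) = -13*log(1 - 2*t)/2
dK/dt = -13/(2*t - 1)
d^2K/dt^2 = 26/(4*t^2 - 4*t + 1)
d^3K/dt^3 = -104/(8*t^3 - 12*t^2 + 6*t - 1)
d^4K/dt^4 = 624/(16*t^4 - 32*t^3 + 24*t^2 - 8*t + 1)

κ_4 = d^4K/dt^4 |_{t=0} = 624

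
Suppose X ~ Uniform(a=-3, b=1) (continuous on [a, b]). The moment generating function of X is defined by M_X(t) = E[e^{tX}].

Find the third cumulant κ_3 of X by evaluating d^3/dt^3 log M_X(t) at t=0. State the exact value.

M_X(t) = (e^(t) - e^(-3*t))/(4*t)
K_X(t) = log M_X(t) = -log(t) + log(e^(t) - e^(-3*t)) - 2*log(2)
dK/dt = (t*e^(4*t) + 3*t - e^(4*t) + 1)/(t*e^(4*t) - t)
d^2K/dt^2 = (-16*t^2*e^(4*t) + e^(8*t) - 2*e^(4*t) + 1)/(t^2*e^(8*t) - 2*t^2*e^(4*t) + t^2)
d^3K/dt^3 = (64*t^3*e^(8*t) + 64*t^3*e^(4*t) - 2*e^(12*t) + 6*e^(8*t) - 6*e^(4*t) + 2)/(t^3*e^(12*t) - 3*t^3*e^(8*t) + 3*t^3*e^(4*t) - t^3)

κ_3 = d^3K/dt^3 |_{t=0} = 0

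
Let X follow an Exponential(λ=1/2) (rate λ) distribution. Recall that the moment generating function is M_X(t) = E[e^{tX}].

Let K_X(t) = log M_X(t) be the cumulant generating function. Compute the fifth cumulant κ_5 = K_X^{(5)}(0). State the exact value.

M_X(t) = 1/(2*(1/2 - t))
K_X(t) = log M_X(t) = -log(1/2 - t) - log(2)
dK/dt = -2/(2*t - 1)
d^2K/dt^2 = 4/(4*t^2 - 4*t + 1)
d^3K/dt^3 = -16/(8*t^3 - 12*t^2 + 6*t - 1)
d^4K/dt^4 = 96/(16*t^4 - 32*t^3 + 24*t^2 - 8*t + 1)
d^5K/dt^5 = -768/(32*t^5 - 80*t^4 + 80*t^3 - 40*t^2 + 10*t - 1)

κ_5 = d^5K/dt^5 |_{t=0} = 768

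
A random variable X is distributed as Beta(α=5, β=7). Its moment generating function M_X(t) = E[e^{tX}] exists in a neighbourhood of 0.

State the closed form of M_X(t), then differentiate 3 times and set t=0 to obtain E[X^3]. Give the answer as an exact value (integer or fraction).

E[X^3] = M^(3)(0) = 5/52

M_X(t) = ₁F₁(5; 12; t)
M^(3)(t) = 5*₁F₁(8; 15; t)/52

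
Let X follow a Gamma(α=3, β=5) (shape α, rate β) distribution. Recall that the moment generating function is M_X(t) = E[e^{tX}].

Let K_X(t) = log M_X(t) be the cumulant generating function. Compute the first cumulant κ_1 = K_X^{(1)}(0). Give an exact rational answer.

M_X(t) = 125/(5 - t)^3
K_X(t) = log M_X(t) = -3*log(5 - t) + 3*log(5)
dK/dt = -3/(t - 5)

κ_1 = dK/dt |_{t=0} = 3/5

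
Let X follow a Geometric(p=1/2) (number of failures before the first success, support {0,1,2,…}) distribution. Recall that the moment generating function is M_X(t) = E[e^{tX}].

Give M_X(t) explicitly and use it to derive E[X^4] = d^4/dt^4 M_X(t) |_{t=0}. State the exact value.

M_X(t) = 1/(2*(1 - e^(t)/2))
M′(t) = e^(t)/(e^(2*t) - 4*e^(t) + 4)
M′′(t) = (-e^(2*t) - 2*e^(t))/(e^(3*t) - 6*e^(2*t) + 12*e^(t) - 8)
M′′′(t) = (e^(3*t) + 8*e^(2*t) + 4*e^(t))/(e^(4*t) - 8*e^(3*t) + 24*e^(2*t) - 32*e^(t) + 16)
M′′′′(t) = (-e^(4*t) - 22*e^(3*t) - 44*e^(2*t) - 8*e^(t))/(e^(5*t) - 10*e^(4*t) + 40*e^(3*t) - 80*e^(2*t) + 80*e^(t) - 32)

E[X^4] = M′′′′(0) = 75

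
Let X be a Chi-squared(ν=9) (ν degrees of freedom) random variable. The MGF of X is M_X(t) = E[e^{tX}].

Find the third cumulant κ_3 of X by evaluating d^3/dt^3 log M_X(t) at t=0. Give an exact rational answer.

κ_3 = K′′′(0) = 72

M_X(t) = (1 - 2*t)^(-9/2)
K_X(t) = log M_X(t) = -9*log(1 - 2*t)/2
K′(t) = -9/(2*t - 1)
K′′(t) = 18/(4*t^2 - 4*t + 1)
K′′′(t) = -72/(8*t^3 - 12*t^2 + 6*t - 1)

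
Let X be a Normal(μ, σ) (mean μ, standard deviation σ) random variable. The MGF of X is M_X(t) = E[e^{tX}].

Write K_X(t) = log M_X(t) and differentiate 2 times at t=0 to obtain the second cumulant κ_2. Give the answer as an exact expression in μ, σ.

M_X(t) = e^(μ*t + σ^2*t^2/2)
K_X(t) = log M_X(t) = μ*t + σ^2*t^2/2
K^(2)(t) = σ^2

κ_2 = K^(2)(0) = σ^2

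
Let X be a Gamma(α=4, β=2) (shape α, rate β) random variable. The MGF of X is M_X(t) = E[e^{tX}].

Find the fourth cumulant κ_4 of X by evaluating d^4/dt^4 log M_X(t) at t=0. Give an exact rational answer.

κ_4 = K^(4)(0) = 3/2

M_X(t) = 16/(2 - t)^4
K_X(t) = log M_X(t) = -4*log(2 - t) + 4*log(2)
K^(4)(t) = 24/(t^4 - 8*t^3 + 24*t^2 - 32*t + 16)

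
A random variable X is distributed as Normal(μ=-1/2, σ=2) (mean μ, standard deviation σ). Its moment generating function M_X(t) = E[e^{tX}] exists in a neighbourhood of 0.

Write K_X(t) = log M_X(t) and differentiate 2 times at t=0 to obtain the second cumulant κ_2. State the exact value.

M_X(t) = e^(2*t^2 - t/2)
K_X(t) = log M_X(t) = 2*t^2 - t/2
K^(2)(t) = 4

κ_2 = K^(2)(0) = 4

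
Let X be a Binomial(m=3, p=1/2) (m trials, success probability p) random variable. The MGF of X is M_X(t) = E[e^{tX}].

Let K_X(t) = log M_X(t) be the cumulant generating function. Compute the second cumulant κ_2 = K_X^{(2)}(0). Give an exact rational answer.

κ_2 = K′′(0) = 3/4

M_X(t) = (e^(t)/2 + 1/2)^3
K_X(t) = log M_X(t) = 3*log(e^(t)/2 + 1/2)
K′(t) = 3*e^(t)/(e^(t) + 1)
K′′(t) = 3*e^(t)/(e^(2*t) + 2*e^(t) + 1)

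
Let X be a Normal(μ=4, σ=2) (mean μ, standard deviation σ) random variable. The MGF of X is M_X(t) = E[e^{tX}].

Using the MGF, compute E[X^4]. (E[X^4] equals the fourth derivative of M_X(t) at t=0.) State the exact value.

M_X(t) = e^(2*t^2 + 4*t)
M^(4)(t) = 256*t^4*e^(4*t)*e^(2*t^2) + 1024*t^3*e^(4*t)*e^(2*t^2) + 1920*t^2*e^(4*t)*e^(2*t^2) + 1792*t*e^(4*t)*e^(2*t^2) + 688*e^(4*t)*e^(2*t^2)

E[X^4] = M^(4)(0) = 688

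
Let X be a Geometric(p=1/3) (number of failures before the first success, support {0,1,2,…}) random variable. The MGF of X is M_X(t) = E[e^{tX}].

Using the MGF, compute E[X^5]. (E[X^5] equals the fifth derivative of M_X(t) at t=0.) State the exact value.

M_X(t) = 1/(3*(1 - 2*e^(t)/3))
dM/dt = 2*e^(t)/(4*e^(2*t) - 12*e^(t) + 9)
d^2M/dt^2 = (-4*e^(2*t) - 6*e^(t))/(8*e^(3*t) - 36*e^(2*t) + 54*e^(t) - 27)
d^3M/dt^3 = (8*e^(3*t) + 48*e^(2*t) + 18*e^(t))/(16*e^(4*t) - 96*e^(3*t) + 216*e^(2*t) - 216*e^(t) + 81)
d^4M/dt^4 = (-16*e^(4*t) - 264*e^(3*t) - 396*e^(2*t) - 54*e^(t))/(32*e^(5*t) - 240*e^(4*t) + 720*e^(3*t) - 1080*e^(2*t) + 810*e^(t) - 243)
d^5M/dt^5 = (32*e^(5*t) + 1248*e^(4*t) + 4752*e^(3*t) + 2808*e^(2*t) + 162*e^(t))/(64*e^(6*t) - 576*e^(5*t) + 2160*e^(4*t) - 4320*e^(3*t) + 4860*e^(2*t) - 2916*e^(t) + 729)

E[X^5] = d^5M/dt^5 |_{t=0} = 9002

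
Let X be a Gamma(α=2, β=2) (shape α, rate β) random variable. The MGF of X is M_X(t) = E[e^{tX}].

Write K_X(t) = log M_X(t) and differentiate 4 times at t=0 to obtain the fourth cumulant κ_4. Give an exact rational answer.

M_X(t) = 4/(2 - t)^2
K_X(t) = log M_X(t) = -2*log(2 - t) + 2*log(2)
K′(t) = -2/(t - 2)
K′′(t) = 2/(t^2 - 4*t + 4)
K′′′(t) = -4/(t^3 - 6*t^2 + 12*t - 8)
K′′′′(t) = 12/(t^4 - 8*t^3 + 24*t^2 - 32*t + 16)

κ_4 = K′′′′(0) = 3/4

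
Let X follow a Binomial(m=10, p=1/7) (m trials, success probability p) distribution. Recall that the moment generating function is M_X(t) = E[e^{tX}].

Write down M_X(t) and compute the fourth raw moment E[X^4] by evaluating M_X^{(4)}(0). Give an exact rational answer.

M_X(t) = (e^(t)/7 + 6/7)^10

E[X^4] = M^(4)(0) = 1420/49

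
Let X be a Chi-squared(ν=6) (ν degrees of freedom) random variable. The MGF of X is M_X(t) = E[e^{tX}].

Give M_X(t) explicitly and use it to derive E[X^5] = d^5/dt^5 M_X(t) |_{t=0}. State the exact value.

E[X^5] = M′′′′′(0) = 80640

M_X(t) = (1 - 2*t)^(-3)
M′(t) = 6/(16*t^4 - 32*t^3 + 24*t^2 - 8*t + 1)
M′′(t) = -48/(32*t^5 - 80*t^4 + 80*t^3 - 40*t^2 + 10*t - 1)
M′′′(t) = 480/(64*t^6 - 192*t^5 + 240*t^4 - 160*t^3 + 60*t^2 - 12*t + 1)
M′′′′(t) = -5760/(128*t^7 - 448*t^6 + 672*t^5 - 560*t^4 + 280*t^3 - 84*t^2 + 14*t - 1)
M′′′′′(t) = 80640/(256*t^8 - 1024*t^7 + 1792*t^6 - 1792*t^5 + 1120*t^4 - 448*t^3 + 112*t^2 - 16*t + 1)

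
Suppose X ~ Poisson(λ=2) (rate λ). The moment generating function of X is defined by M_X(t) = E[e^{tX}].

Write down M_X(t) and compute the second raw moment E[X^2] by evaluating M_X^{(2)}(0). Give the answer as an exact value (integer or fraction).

E[X^2] = D^2[M](0) = 6

M_X(t) = e^(2*e^(t) - 2)
D^2[M](t) = (4*e^(2*t)*e^(2*e^(t)) + 2*e^(t)*e^(2*e^(t)))*e^(-2)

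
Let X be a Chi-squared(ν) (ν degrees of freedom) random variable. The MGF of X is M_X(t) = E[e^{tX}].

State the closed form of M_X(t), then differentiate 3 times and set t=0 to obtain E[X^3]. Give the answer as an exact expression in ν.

E[X^3] = M^(3)(0) = ν*(ν^2 + 6*ν + 8)

M_X(t) = (1 - 2*t)^(-ν/2)
M^(3)(t) = (-ν^3 - 6*ν^2 - 8*ν)/(8*t^3*(1 - 2*t)^(ν/2) - 12*t^2*(1 - 2*t)^(ν/2) + 6*t*(1 - 2*t)^(ν/2) - (1 - 2*t)^(ν/2))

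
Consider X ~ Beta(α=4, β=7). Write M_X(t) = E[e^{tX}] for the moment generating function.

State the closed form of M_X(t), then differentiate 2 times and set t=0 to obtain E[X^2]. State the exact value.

M_X(t) = ₁F₁(4; 11; t)
M′(t) = 4*₁F₁(5; 12; t)/11
M′′(t) = 5*₁F₁(6; 13; t)/33

E[X^2] = M′′(0) = 5/33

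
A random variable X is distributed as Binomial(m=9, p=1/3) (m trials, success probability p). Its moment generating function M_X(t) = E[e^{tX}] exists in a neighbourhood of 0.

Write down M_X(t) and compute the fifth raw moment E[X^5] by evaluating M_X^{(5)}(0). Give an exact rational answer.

E[X^5] = M′′′′′(0) = 9227/9

M_X(t) = (e^(t)/3 + 2/3)^9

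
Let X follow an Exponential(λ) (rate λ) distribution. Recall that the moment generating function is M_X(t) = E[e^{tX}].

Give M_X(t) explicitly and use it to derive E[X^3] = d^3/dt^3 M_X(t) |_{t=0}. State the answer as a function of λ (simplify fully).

M_X(t) = λ/(λ - t)
dM/dt = λ/(λ^2 - 2*λ*t + t^2)
d^2M/dt^2 = -2*λ/(-λ^3 + 3*λ^2*t - 3*λ*t^2 + t^3)
d^3M/dt^3 = 6*λ/(λ^4 - 4*λ^3*t + 6*λ^2*t^2 - 4*λ*t^3 + t^4)

E[X^3] = d^3M/dt^3 |_{t=0} = 6/λ^3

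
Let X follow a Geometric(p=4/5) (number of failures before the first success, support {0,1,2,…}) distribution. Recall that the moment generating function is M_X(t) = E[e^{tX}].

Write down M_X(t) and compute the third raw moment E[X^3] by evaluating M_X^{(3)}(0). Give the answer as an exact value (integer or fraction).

M_X(t) = 4/(5*(1 - e^(t)/5))
dM/dt = 4*e^(t)/(e^(2*t) - 10*e^(t) + 25)
d^2M/dt^2 = (-4*e^(2*t) - 20*e^(t))/(e^(3*t) - 15*e^(2*t) + 75*e^(t) - 125)
d^3M/dt^3 = (4*e^(3*t) + 80*e^(2*t) + 100*e^(t))/(e^(4*t) - 20*e^(3*t) + 150*e^(2*t) - 500*e^(t) + 625)

E[X^3] = d^3M/dt^3 |_{t=0} = 23/32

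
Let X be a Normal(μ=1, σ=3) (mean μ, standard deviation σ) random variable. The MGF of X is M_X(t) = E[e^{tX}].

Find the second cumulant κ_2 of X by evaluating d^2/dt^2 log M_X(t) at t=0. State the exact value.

κ_2 = D^2[K](0) = 9

M_X(t) = e^(9*t^2/2 + t)
K_X(t) = log M_X(t) = 9*t^2/2 + t
D^2[K](t) = 9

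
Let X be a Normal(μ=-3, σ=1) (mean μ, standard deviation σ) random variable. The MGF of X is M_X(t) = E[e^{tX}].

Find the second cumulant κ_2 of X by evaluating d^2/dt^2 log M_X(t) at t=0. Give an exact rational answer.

κ_2 = K^(2)(0) = 1

M_X(t) = e^(t^2/2 - 3*t)
K_X(t) = log M_X(t) = t^2/2 - 3*t
K^(2)(t) = 1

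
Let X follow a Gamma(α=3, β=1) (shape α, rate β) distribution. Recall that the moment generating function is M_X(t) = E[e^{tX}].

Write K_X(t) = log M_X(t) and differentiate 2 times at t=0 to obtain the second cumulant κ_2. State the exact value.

κ_2 = K′′(0) = 3

M_X(t) = (1 - t)^(-3)
K_X(t) = log M_X(t) = -3*log(1 - t)
K′(t) = -3/(t - 1)
K′′(t) = 3/(t^2 - 2*t + 1)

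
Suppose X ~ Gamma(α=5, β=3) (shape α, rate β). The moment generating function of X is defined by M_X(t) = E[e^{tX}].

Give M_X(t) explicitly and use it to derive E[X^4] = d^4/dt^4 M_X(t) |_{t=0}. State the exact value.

M_X(t) = 243/(3 - t)^5
M′(t) = 1215/(t^6 - 18*t^5 + 135*t^4 - 540*t^3 + 1215*t^2 - 1458*t + 729)
M′′(t) = -7290/(t^7 - 21*t^6 + 189*t^5 - 945*t^4 + 2835*t^3 - 5103*t^2 + 5103*t - 2187)
M′′′(t) = 51030/(t^8 - 24*t^7 + 252*t^6 - 1512*t^5 + 5670*t^4 - 13608*t^3 + 20412*t^2 - 17496*t + 6561)
M′′′′(t) = -408240/(t^9 - 27*t^8 + 324*t^7 - 2268*t^6 + 10206*t^5 - 30618*t^4 + 61236*t^3 - 78732*t^2 + 59049*t - 19683)

E[X^4] = M′′′′(0) = 560/27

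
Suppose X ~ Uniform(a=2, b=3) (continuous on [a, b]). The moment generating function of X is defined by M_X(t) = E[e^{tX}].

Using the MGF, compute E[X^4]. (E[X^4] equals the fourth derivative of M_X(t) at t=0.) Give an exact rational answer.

E[X^4] = M′′′′(0) = 211/5

M_X(t) = (e^(3*t) - e^(2*t))/t
M′(t) = (3*t*e^(3*t) - 2*t*e^(2*t) - e^(3*t) + e^(2*t))/t^2
M′′(t) = (9*t^2*e^(3*t) - 4*t^2*e^(2*t) - 6*t*e^(3*t) + 4*t*e^(2*t) + 2*e^(3*t) - 2*e^(2*t))/t^3
M′′′(t) = (27*t^3*e^(3*t) - 8*t^3*e^(2*t) - 27*t^2*e^(3*t) + 12*t^2*e^(2*t) + 18*t*e^(3*t) - 12*t*e^(2*t) - 6*e^(3*t) + 6*e^(2*t))/t^4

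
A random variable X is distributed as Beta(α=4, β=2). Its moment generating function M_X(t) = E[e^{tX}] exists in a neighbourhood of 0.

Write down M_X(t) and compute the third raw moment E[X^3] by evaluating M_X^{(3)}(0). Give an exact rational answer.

E[X^3] = M^(3)(0) = 5/14

M_X(t) = ₁F₁(4; 6; t)
M^(3)(t) = 5*₁F₁(7; 9; t)/14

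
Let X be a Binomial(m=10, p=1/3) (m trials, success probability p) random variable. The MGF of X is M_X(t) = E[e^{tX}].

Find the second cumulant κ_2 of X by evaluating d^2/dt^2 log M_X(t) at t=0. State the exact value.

κ_2 = d^2K/dt^2 |_{t=0} = 20/9

M_X(t) = (e^(t)/3 + 2/3)^10
K_X(t) = log M_X(t) = 10*log(e^(t)/3 + 2/3)
dK/dt = 10*e^(t)/(e^(t) + 2)
d^2K/dt^2 = 20*e^(t)/(e^(2*t) + 4*e^(t) + 4)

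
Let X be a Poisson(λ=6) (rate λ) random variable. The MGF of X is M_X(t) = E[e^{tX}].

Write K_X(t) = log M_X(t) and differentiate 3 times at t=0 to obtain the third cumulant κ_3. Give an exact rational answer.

κ_3 = K^(3)(0) = 6

M_X(t) = e^(6*e^(t) - 6)
K_X(t) = log M_X(t) = 6*e^(t) - 6
K^(3)(t) = 6*e^(t)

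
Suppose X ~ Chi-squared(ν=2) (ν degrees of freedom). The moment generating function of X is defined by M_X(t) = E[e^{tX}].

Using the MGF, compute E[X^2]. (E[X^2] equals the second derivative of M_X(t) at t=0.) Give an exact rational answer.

M_X(t) = 1/(1 - 2*t)
D^2[M](t) = -8/(8*t^3 - 12*t^2 + 6*t - 1)

E[X^2] = D^2[M](0) = 8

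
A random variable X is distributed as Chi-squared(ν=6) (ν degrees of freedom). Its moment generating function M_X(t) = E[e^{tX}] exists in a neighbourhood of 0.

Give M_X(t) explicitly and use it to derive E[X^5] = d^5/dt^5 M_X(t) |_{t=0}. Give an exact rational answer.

E[X^5] = M^(5)(0) = 80640

M_X(t) = (1 - 2*t)^(-3)
M^(5)(t) = 80640/(256*t^8 - 1024*t^7 + 1792*t^6 - 1792*t^5 + 1120*t^4 - 448*t^3 + 112*t^2 - 16*t + 1)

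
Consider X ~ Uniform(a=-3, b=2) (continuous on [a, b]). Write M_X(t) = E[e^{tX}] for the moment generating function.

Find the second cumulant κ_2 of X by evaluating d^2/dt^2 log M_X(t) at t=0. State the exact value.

κ_2 = K^(2)(0) = 25/12

M_X(t) = (e^(2*t) - e^(-3*t))/(5*t)
K_X(t) = log M_X(t) = -log(t) + log(e^(2*t) - e^(-3*t)) - log(5)
K^(2)(t) = (-25*t^2*e^(5*t) + e^(10*t) - 2*e^(5*t) + 1)/(t^2*e^(10*t) - 2*t^2*e^(5*t) + t^2)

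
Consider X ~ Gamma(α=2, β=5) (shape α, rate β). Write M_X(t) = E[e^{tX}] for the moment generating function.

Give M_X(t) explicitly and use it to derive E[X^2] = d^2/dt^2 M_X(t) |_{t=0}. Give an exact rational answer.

M_X(t) = 25/(5 - t)^2
D^2[M](t) = 150/(t^4 - 20*t^3 + 150*t^2 - 500*t + 625)

E[X^2] = D^2[M](0) = 6/25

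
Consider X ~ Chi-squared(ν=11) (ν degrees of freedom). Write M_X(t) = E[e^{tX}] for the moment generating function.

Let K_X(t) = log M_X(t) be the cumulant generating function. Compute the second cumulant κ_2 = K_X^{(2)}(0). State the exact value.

κ_2 = K^(2)(0) = 22

M_X(t) = (1 - 2*t)^(-11/2)
K_X(t) = log M_X(t) = -11*log(1 - 2*t)/2
K^(2)(t) = 22/(4*t^2 - 4*t + 1)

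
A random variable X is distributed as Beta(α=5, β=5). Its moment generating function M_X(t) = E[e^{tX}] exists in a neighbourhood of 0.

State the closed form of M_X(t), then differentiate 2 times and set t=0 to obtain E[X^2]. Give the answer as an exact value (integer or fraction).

M_X(t) = ₁F₁(5; 10; t)
M^(2)(t) = 3*₁F₁(7; 12; t)/11

E[X^2] = M^(2)(0) = 3/11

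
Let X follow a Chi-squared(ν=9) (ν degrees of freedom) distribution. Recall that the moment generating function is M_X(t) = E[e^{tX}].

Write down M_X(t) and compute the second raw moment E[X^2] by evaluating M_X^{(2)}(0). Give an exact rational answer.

E[X^2] = D^2[M](0) = 99

M_X(t) = (1 - 2*t)^(-9/2)
D^2[M](t) = 99/(64*t^6*√(1 - 2*t) - 192*t^5*√(1 - 2*t) + 240*t^4*√(1 - 2*t) - 160*t^3*√(1 - 2*t) + 60*t^2*√(1 - 2*t) - 12*t*√(1 - 2*t) + √(1 - 2*t))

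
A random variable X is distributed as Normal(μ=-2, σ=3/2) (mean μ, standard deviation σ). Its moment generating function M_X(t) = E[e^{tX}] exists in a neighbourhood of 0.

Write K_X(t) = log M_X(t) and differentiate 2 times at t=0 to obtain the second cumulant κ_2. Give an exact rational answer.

M_X(t) = e^(9*t^2/8 - 2*t)
K_X(t) = log M_X(t) = 9*t^2/8 - 2*t
K′(t) = 9*t/4 - 2
K′′(t) = 9/4

κ_2 = K′′(0) = 9/4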